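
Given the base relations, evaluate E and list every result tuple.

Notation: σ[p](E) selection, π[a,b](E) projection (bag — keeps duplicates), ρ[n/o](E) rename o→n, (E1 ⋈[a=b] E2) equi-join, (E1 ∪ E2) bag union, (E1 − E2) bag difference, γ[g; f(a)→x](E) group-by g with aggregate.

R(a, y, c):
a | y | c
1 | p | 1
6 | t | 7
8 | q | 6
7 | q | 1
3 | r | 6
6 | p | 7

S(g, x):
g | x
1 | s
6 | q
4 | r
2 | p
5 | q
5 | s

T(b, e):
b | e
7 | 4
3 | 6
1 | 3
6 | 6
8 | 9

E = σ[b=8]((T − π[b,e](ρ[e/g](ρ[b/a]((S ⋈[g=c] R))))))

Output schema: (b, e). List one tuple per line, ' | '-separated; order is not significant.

Stepwise |·|:
  T → 5
  S → 6
  R → 6
  (S ⋈[g=c] R) → 4
  ρ[b/a]((S ⋈[g=c] R)) → 4
  ρ[e/g](ρ[b/a]((S ⋈[g=c] R))) → 4
  π[b,e](ρ[e/g](ρ[b/a]((S ⋈[g=c] R)))) → 4
  (T − π[b,e](ρ[e/g](ρ[b/a]((S ⋈[g=c] R))))) → 4
  σ[b=8]((T − π[b,e](ρ[e/g](ρ[b/a]((S ⋈[g=c] R)))))) → 1

== RESULT ==
b | e
8 | 9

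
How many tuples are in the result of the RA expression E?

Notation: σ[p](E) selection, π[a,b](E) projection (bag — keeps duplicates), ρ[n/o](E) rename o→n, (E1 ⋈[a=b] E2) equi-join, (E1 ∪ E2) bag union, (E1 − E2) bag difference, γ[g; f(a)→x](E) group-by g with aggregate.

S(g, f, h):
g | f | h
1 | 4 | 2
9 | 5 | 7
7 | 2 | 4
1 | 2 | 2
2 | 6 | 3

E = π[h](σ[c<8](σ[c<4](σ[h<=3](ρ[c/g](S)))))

Per-node cardinality:
  S → 5
  ρ[c/g](S) → 5
  σ[h<=3](ρ[c/g](S)) → 3
  σ[c<4](σ[h<=3](ρ[c/g](S))) → 3
  σ[c<8](σ[c<4](σ[h<=3](ρ[c/g](S)))) → 3
  π[h](σ[c<8](σ[c<4](σ[h<=3](ρ[c/g](S))))) → 3

|E| = 3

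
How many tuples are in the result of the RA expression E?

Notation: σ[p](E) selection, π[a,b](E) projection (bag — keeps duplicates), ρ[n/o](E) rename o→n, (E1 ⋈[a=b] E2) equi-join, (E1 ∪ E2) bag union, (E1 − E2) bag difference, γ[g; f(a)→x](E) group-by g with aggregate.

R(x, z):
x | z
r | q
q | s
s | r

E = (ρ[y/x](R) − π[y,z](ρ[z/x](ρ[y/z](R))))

Subexpression sizes:
  R → 3
  ρ[y/x](R) → 3
  R → 3
  ρ[y/z](R) → 3
  ρ[z/x](ρ[y/z](R)) → 3
  π[y,z](ρ[z/x](ρ[y/z](R))) → 3
  (ρ[y/x](R) − π[y,z](ρ[z/x](ρ[y/z](R)))) → 3

|E| = 3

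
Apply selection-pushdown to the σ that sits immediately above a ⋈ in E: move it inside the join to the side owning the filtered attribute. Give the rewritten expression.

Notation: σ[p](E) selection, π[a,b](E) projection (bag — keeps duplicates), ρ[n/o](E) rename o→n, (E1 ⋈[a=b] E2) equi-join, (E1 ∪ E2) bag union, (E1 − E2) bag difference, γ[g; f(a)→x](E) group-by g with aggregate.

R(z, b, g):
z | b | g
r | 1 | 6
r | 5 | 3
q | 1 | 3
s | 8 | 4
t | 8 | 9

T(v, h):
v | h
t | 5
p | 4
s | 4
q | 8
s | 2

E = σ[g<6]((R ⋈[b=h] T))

σ filters on g, owned by the left side.
E' = (σ[g<6](R) ⋈[b=h] T)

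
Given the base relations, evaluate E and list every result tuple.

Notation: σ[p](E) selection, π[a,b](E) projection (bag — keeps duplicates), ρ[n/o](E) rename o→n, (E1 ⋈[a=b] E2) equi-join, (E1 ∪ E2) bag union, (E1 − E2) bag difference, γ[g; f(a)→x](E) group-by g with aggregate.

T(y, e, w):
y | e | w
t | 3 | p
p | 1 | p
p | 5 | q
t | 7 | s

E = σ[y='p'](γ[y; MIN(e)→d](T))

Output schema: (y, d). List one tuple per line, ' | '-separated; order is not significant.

Subexpression sizes:
  T → 4
  γ[y; MIN(e)→d](T) → 2
  σ[y='p'](γ[y; MIN(e)→d](T)) → 1

== RESULT ==
y | d
p | 1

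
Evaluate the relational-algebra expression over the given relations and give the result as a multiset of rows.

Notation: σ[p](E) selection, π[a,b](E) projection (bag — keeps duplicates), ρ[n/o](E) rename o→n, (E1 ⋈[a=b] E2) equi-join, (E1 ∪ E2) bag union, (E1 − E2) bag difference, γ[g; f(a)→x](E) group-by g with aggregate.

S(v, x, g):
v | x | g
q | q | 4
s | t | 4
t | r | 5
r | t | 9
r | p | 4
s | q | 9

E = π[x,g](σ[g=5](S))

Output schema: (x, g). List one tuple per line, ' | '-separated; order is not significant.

Per-node cardinality:
  S → 6
  σ[g=5](S) → 1
  π[x,g](σ[g=5](S)) → 1

== RESULT ==
x | g
r | 5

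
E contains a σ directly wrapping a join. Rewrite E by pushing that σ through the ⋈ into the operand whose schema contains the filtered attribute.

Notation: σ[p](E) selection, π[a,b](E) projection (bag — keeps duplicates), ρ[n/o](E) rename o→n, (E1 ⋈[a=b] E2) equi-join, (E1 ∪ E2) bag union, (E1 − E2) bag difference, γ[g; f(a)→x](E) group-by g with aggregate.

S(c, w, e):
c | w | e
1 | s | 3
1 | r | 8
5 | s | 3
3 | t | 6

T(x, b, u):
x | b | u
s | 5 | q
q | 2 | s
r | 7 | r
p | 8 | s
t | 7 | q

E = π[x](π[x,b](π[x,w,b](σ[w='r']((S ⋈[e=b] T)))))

σ filters on w, owned by the left side.
E' = π[x](π[x,b](π[x,w,b]((σ[w='r'](S) ⋈[e=b] T))))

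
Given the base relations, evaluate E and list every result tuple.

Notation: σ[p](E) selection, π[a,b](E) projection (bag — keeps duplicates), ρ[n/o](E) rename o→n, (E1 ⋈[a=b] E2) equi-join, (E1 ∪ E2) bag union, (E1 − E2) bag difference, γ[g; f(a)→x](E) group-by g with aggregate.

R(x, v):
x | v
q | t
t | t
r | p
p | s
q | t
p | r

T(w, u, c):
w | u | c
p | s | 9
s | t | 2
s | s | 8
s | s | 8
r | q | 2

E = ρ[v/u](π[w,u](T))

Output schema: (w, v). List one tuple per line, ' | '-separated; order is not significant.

Per-node cardinality:
  T → 5
  π[w,u](T) → 5
  ρ[v/u](π[w,u](T)) → 5

== RESULT ==
w | v
p | s
r | q
s | s
s | s
s | t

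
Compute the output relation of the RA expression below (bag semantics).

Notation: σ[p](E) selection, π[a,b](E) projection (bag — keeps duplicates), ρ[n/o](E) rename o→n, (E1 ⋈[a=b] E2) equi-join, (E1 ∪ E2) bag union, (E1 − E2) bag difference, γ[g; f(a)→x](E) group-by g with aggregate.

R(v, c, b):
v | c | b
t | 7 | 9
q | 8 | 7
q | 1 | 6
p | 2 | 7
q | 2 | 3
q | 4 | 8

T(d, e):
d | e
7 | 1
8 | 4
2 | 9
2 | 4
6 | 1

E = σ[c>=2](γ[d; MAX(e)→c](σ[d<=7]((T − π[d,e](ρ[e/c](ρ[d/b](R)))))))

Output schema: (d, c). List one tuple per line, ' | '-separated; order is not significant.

Per-node cardinality:
  T → 5
  R → 6
  ρ[d/b](R) → 6
  ρ[e/c](ρ[d/b](R)) → 6
  π[d,e](ρ[e/c](ρ[d/b](R))) → 6
  (T − π[d,e](ρ[e/c](ρ[d/b](R)))) → 3
  σ[d<=7]((T − π[d,e](ρ[e/c](ρ[d/b](R))))) → 3
  γ[d; MAX(e)→c](σ[d<=7]((T − π[d,e](ρ[e/c](ρ[d/b](R)))))) → 2
  σ[c>=2](γ[d; MAX(e)→c](σ[d<=7]((T − π[d,e](ρ[e/c](ρ[d/b](R))))))) → 1

== RESULT ==
d | c
2 | 9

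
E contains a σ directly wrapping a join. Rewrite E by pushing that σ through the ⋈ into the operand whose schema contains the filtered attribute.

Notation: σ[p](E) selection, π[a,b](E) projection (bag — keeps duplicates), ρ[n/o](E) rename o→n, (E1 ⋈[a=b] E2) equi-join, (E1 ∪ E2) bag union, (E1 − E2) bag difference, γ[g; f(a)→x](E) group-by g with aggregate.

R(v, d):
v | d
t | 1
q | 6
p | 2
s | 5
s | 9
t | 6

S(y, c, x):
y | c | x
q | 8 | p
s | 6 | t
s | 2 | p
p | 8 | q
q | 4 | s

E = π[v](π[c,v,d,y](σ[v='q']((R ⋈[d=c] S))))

σ filters on v, owned by the left side.
E' = π[v](π[c,v,d,y]((σ[v='q'](R) ⋈[d=c] S)))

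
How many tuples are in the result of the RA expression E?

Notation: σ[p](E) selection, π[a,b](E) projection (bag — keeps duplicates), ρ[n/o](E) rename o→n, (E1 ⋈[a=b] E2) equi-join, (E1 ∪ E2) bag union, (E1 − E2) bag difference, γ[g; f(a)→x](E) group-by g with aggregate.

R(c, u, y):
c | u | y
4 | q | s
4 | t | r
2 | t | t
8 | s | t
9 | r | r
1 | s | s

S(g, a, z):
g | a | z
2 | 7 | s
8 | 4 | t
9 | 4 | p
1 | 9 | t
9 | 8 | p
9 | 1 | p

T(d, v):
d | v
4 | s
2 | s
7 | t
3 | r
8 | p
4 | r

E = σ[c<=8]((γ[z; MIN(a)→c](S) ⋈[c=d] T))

Row counts bottom-up:
  S → 6
  γ[z; MIN(a)→c](S) → 3
  T → 6
  (γ[z; MIN(a)→c](S) ⋈[c=d] T) → 3
  σ[c<=8]((γ[z; MIN(a)→c](S) ⋈[c=d] T)) → 3

|E| = 3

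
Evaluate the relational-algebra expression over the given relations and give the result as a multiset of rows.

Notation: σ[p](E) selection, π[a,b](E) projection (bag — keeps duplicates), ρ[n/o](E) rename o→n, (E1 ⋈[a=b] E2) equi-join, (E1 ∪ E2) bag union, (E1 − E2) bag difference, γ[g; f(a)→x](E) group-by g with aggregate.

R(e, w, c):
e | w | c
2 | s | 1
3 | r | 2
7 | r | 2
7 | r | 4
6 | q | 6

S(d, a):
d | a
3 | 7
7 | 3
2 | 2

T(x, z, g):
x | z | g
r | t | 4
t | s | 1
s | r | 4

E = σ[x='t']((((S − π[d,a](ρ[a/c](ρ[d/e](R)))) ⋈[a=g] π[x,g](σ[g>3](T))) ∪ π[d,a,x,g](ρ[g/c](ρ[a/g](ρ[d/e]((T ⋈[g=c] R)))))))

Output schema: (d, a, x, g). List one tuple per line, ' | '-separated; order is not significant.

Stepwise |·|:
  S → 3
  R → 5
  ρ[d/e](R) → 5
  ρ[a/c](ρ[d/e](R)) → 5
  π[d,a](ρ[a/c](ρ[d/e](R))) → 5
  (S − π[d,a](ρ[a/c](ρ[d/e](R)))) → 3
  T → 3
  σ[g>3](T) → 2
  π[x,g](σ[g>3](T)) → 2
  ((S − π[d,a](ρ[a/c](ρ[d/e](R)))) ⋈[a=g] π[x,g](σ[g>3](T))) → 0
  T → 3
  R → 5
  (T ⋈[g=c] R) → 3
  ρ[d/e]((T ⋈[g=c] R)) → 3
  ρ[a/g](ρ[d/e]((T ⋈[g=c] R))) → 3
  ρ[g/c](ρ[a/g](ρ[d/e]((T ⋈[g=c] R)))) → 3
  π[d,a,x,g](ρ[g/c](ρ[a/g](ρ[d/e]((T ⋈[g=c] R))))) → 3
  (((S − π[d,a](ρ[a/c](ρ[d/e](R)))) ⋈[a=g] π[x,g](σ[g>3](T))) ∪ π[d,a,x,g](ρ[g/c](ρ[a/g](ρ[d/e]((T ⋈[g=c] R)))))) → 3
  σ[x='t']((((S − π[d,a](ρ[a/c](ρ[d/e](R)))) ⋈[a=g] π[x,g](σ[g>3](T))) ∪ π[d,a,x,g](ρ[g/c](ρ[a/g](ρ[d/e]((T ⋈[g=c] R))))))) → 1

== RESULT ==
d | a | x | g
2 | 1 | t | 1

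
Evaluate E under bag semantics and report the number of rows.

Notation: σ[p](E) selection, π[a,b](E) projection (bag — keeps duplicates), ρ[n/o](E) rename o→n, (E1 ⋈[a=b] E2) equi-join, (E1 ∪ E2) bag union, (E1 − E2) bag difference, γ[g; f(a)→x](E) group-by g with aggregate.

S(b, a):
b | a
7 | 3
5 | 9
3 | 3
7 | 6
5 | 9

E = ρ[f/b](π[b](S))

Subexpression sizes:
  S → 5
  π[b](S) → 5
  ρ[f/b](π[b](S)) → 5

|E| = 5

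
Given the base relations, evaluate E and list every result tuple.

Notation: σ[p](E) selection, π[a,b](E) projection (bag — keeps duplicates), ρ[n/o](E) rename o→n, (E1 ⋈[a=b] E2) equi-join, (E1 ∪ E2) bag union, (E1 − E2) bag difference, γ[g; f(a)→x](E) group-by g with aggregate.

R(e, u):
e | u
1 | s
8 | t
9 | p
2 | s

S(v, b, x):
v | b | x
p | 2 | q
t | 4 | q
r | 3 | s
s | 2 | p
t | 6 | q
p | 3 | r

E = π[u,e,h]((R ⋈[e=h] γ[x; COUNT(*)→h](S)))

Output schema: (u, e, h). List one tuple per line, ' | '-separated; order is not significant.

Subexpression sizes:
  R → 4
  S → 6
  γ[x; COUNT(*)→h](S) → 4
  (R ⋈[e=h] γ[x; COUNT(*)→h](S)) → 3
  π[u,e,h]((R ⋈[e=h] γ[x; COUNT(*)→h](S))) → 3

== RESULT ==
u | e | h
s | 1 | 1
s | 1 | 1
s | 1 | 1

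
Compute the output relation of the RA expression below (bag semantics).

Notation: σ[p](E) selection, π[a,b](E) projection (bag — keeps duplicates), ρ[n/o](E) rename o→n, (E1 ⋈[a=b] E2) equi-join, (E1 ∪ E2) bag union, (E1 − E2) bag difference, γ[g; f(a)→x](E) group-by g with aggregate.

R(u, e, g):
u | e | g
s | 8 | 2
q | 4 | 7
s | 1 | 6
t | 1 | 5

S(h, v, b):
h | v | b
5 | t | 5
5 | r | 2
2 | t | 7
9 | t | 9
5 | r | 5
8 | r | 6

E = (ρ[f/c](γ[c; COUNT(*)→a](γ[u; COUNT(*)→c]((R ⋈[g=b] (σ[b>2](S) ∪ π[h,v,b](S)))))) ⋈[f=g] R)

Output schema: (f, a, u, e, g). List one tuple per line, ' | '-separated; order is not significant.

Row counts bottom-up:
  R → 4
  S → 6
  σ[b>2](S) → 5
  S → 6
  π[h,v,b](S) → 6
  (σ[b>2](S) ∪ π[h,v,b](S)) → 11
  (R ⋈[g=b] (σ[b>2](S) ∪ π[h,v,b](S))) → 9
  γ[u; COUNT(*)→c]((R ⋈[g=b] (σ[b>2](S) ∪ π[h,v,b](S)))) → 3
  γ[c; COUNT(*)→a](γ[u; COUNT(*)→c]((R ⋈[g=b] (σ[b>2](S) ∪ π[h,v,b](S))))) → 3
  ρ[f/c](γ[c; COUNT(*)→a](γ[u; COUNT(*)→c]((R ⋈[g=b] (σ[b>2](S) ∪ π[h,v,b](S)))))) → 3
  R → 4
  (ρ[f/c](γ[c; COUNT(*)→a](γ[u; COUNT(*)→c]((R ⋈[g=b] (σ[b>2](S) ∪ π[h,v,b](S)))))) ⋈[f=g] R) → 1

== RESULT ==
f | a | u | e | g
2 | 1 | s | 8 | 2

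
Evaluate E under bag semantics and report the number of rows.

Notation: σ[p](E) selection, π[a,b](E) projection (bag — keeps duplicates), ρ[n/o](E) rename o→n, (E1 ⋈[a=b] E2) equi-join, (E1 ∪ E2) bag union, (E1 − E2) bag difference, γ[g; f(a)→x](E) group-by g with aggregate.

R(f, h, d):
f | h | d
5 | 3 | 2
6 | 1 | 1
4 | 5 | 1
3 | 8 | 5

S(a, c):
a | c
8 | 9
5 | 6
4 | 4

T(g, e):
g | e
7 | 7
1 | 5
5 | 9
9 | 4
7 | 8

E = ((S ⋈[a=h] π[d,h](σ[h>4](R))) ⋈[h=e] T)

Stepwise |·|:
  S → 3
  R → 4
  σ[h>4](R) → 2
  π[d,h](σ[h>4](R)) → 2
  (S ⋈[a=h] π[d,h](σ[h>4](R))) → 2
  T → 5
  ((S ⋈[a=h] π[d,h](σ[h>4](R))) ⋈[h=e] T) → 2

|E| = 2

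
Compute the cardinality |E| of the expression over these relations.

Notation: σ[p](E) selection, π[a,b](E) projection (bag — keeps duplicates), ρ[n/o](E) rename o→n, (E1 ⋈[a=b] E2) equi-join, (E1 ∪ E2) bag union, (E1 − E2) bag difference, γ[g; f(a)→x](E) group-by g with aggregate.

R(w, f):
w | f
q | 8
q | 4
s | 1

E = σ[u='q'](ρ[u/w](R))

Subexpression sizes:
  R → 3
  ρ[u/w](R) → 3
  σ[u='q'](ρ[u/w](R)) → 2

|E| = 2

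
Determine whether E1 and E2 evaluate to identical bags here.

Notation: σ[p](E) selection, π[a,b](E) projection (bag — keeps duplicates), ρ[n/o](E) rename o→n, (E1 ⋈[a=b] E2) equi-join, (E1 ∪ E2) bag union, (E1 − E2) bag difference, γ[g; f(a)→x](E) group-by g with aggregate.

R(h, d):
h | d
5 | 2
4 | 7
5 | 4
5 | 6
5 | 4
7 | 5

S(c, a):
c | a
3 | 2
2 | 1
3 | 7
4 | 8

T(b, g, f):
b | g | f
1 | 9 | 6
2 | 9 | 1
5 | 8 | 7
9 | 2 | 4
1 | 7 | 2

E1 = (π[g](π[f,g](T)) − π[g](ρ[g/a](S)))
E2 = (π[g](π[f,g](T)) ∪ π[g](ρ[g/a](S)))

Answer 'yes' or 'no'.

E1 row counts bottom-up:
  T → 5
  π[f,g](T) → 5
  π[g](π[f,g](T)) → 5
  S → 4
  ρ[g/a](S) → 4
  π[g](ρ[g/a](S)) → 4
  (π[g](π[f,g](T)) − π[g](ρ[g/a](S))) → 2
E2 row counts bottom-up:
  T → 5
  π[f,g](T) → 5
  π[g](π[f,g](T)) → 5
  S → 4
  ρ[g/a](S) → 4
  π[g](ρ[g/a](S)) → 4
  (π[g](π[f,g](T)) ∪ π[g](ρ[g/a](S))) → 9

E1 result:
g
9
9
E2 result:
g
1
2
2
7
7
8
8
9
9
Witness: (1,) appears 0× in E1 but 1× in E2.

no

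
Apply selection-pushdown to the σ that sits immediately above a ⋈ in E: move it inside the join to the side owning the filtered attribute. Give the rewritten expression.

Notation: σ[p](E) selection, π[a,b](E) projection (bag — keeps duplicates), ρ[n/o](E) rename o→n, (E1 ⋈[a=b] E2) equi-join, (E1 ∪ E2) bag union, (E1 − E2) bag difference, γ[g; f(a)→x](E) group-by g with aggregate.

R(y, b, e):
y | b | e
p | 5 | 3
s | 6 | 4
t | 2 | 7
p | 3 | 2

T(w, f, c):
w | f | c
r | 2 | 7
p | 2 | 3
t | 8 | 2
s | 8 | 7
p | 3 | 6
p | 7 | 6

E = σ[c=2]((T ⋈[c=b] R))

σ filters on c, owned by the left side.
E' = (σ[c=2](T) ⋈[c=b] R)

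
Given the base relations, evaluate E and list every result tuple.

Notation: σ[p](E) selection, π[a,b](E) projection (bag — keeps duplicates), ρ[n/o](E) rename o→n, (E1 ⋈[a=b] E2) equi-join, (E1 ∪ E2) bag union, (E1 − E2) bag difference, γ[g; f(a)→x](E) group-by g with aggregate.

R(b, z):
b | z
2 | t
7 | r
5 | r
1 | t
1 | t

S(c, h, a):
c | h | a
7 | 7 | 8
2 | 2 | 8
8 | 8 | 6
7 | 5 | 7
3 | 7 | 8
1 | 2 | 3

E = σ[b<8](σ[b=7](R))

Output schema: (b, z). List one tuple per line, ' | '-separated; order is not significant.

Row counts bottom-up:
  R → 5
  σ[b=7](R) → 1
  σ[b<8](σ[b=7](R)) → 1

== RESULT ==
b | z
7 | r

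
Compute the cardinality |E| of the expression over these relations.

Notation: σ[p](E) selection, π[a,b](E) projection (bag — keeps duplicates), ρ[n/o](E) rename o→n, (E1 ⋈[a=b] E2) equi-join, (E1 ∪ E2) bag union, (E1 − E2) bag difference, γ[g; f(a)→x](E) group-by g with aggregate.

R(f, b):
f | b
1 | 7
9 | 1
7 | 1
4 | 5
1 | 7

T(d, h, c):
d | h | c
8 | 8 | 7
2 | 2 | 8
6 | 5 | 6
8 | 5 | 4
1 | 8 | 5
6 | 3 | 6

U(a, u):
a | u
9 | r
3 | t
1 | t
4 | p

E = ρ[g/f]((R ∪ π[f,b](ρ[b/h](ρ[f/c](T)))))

Per-node cardinality:
  R → 5
  T → 6
  ρ[f/c](T) → 6
  ρ[b/h](ρ[f/c](T)) → 6
  π[f,b](ρ[b/h](ρ[f/c](T))) → 6
  (R ∪ π[f,b](ρ[b/h](ρ[f/c](T)))) → 11
  ρ[g/f]((R ∪ π[f,b](ρ[b/h](ρ[f/c](T))))) → 11

|E| = 11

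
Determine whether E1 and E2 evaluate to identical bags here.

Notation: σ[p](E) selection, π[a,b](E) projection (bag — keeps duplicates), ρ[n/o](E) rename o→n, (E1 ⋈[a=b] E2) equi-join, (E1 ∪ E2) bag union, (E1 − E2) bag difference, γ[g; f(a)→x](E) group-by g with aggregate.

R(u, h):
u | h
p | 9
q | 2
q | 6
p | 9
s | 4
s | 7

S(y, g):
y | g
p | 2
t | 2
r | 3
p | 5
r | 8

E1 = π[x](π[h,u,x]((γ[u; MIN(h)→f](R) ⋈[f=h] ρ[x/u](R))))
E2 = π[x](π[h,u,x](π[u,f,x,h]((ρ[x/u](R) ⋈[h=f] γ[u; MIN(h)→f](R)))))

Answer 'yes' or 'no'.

E1 per-node cardinality:
  R → 6
  γ[u; MIN(h)→f](R) → 3
  R → 6
  ρ[x/u](R) → 6
  (γ[u; MIN(h)→f](R) ⋈[f=h] ρ[x/u](R)) → 4
  π[h,u,x]((γ[u; MIN(h)→f](R) ⋈[f=h] ρ[x/u](R))) → 4
  π[x](π[h,u,x]((γ[u; MIN(h)→f](R) ⋈[f=h] ρ[x/u](R)))) → 4
E2 per-node cardinality:
  R → 6
  ρ[x/u](R) → 6
  R → 6
  γ[u; MIN(h)→f](R) → 3
  (ρ[x/u](R) ⋈[h=f] γ[u; MIN(h)→f](R)) → 4
  π[u,f,x,h]((ρ[x/u](R) ⋈[h=f] γ[u; MIN(h)→f](R))) → 4
  π[h,u,x](π[u,f,x,h]((ρ[x/u](R) ⋈[h=f] γ[u; MIN(h)→f](R)))) → 4
  π[x](π[h,u,x](π[u,f,x,h]((ρ[x/u](R) ⋈[h=f] γ[u; MIN(h)→f](R))))) → 4

E1 and E2 produce the same multiset:
x
p
p
q
s

yes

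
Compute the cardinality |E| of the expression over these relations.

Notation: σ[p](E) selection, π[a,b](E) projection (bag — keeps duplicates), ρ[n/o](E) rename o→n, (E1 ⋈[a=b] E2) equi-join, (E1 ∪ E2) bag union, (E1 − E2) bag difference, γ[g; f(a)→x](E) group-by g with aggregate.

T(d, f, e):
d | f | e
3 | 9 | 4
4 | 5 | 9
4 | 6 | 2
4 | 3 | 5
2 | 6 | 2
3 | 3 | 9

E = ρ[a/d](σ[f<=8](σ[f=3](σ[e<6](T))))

Row counts bottom-up:
  T → 6
  σ[e<6](T) → 4
  σ[f=3](σ[e<6](T)) → 1
  σ[f<=8](σ[f=3](σ[e<6](T))) → 1
  ρ[a/d](σ[f<=8](σ[f=3](σ[e<6](T)))) → 1

|E| = 1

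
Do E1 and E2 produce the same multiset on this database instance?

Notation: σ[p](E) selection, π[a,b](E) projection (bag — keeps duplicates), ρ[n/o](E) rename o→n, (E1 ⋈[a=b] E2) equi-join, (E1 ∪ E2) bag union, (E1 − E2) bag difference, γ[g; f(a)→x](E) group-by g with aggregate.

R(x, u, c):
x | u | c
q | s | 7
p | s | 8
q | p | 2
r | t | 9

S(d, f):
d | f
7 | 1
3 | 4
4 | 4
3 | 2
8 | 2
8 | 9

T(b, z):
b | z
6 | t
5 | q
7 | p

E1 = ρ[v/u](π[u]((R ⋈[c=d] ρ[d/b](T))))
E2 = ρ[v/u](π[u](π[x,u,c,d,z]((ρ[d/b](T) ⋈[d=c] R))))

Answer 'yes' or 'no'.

E1 per-node cardinality:
  R → 4
  T → 3
  ρ[d/b](T) → 3
  (R ⋈[c=d] ρ[d/b](T)) → 1
  π[u]((R ⋈[c=d] ρ[d/b](T))) → 1
  ρ[v/u](π[u]((R ⋈[c=d] ρ[d/b](T)))) → 1
E2 per-node cardinality:
  T → 3
  ρ[d/b](T) → 3
  R → 4
  (ρ[d/b](T) ⋈[d=c] R) → 1
  π[x,u,c,d,z]((ρ[d/b](T) ⋈[d=c] R)) → 1
  π[u](π[x,u,c,d,z]((ρ[d/b](T) ⋈[d=c] R))) → 1
  ρ[v/u](π[u](π[x,u,c,d,z]((ρ[d/b](T) ⋈[d=c] R)))) → 1

E1 and E2 produce the same multiset:
v
s

yes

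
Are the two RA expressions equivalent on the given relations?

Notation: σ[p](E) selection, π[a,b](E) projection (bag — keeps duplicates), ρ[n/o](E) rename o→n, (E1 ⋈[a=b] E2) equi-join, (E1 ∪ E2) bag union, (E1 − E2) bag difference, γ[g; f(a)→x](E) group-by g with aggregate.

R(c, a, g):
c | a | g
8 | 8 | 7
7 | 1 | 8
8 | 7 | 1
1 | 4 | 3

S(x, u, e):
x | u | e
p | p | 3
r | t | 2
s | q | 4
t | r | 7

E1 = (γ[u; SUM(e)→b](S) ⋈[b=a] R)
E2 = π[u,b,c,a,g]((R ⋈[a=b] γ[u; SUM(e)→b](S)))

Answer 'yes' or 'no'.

E1 per-node cardinality:
  S → 4
  γ[u; SUM(e)→b](S) → 4
  R → 4
  (γ[u; SUM(e)→b](S) ⋈[b=a] R) → 2
E2 per-node cardinality:
  R → 4
  S → 4
  γ[u; SUM(e)→b](S) → 4
  (R ⋈[a=b] γ[u; SUM(e)→b](S)) → 2
  π[u,b,c,a,g]((R ⋈[a=b] γ[u; SUM(e)→b](S))) → 2

E1 and E2 produce the same multiset:
u | b | c | a | g
q | 4 | 1 | 4 | 3
r | 7 | 8 | 7 | 1

yes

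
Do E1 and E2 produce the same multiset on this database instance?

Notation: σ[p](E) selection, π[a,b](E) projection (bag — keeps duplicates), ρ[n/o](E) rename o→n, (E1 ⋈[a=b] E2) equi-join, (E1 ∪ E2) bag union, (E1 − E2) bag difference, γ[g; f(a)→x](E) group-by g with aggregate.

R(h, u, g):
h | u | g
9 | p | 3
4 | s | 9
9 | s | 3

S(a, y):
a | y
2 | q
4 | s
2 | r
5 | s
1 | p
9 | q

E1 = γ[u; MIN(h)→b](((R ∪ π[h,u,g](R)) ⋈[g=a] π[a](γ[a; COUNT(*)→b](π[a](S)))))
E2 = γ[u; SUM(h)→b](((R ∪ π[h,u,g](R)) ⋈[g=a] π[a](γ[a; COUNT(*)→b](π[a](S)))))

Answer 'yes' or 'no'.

E1 subexpression sizes:
  R → 3
  R → 3
  π[h,u,g](R) → 3
  (R ∪ π[h,u,g](R)) → 6
  S → 6
  π[a](S) → 6
  γ[a; COUNT(*)→b](π[a](S)) → 5
  π[a](γ[a; COUNT(*)→b](π[a](S))) → 5
  ((R ∪ π[h,u,g](R)) ⋈[g=a] π[a](γ[a; COUNT(*)→b](π[a](S)))) → 2
  γ[u; MIN(h)→b](((R ∪ π[h,u,g](R)) ⋈[g=a] π[a](γ[a; COUNT(*)→b](π[a](S))))) → 1
E2 subexpression sizes:
  R → 3
  R → 3
  π[h,u,g](R) → 3
  (R ∪ π[h,u,g](R)) → 6
  S → 6
  π[a](S) → 6
  γ[a; COUNT(*)→b](π[a](S)) → 5
  π[a](γ[a; COUNT(*)→b](π[a](S))) → 5
  ((R ∪ π[h,u,g](R)) ⋈[g=a] π[a](γ[a; COUNT(*)→b](π[a](S)))) → 2
  γ[u; SUM(h)→b](((R ∪ π[h,u,g](R)) ⋈[g=a] π[a](γ[a; COUNT(*)→b](π[a](S))))) → 1

E1 result:
u | b
s | 4
E2 result:
u | b
s | 8
Witness: ('s', 4) appears 1× in E1 but 0× in E2.

no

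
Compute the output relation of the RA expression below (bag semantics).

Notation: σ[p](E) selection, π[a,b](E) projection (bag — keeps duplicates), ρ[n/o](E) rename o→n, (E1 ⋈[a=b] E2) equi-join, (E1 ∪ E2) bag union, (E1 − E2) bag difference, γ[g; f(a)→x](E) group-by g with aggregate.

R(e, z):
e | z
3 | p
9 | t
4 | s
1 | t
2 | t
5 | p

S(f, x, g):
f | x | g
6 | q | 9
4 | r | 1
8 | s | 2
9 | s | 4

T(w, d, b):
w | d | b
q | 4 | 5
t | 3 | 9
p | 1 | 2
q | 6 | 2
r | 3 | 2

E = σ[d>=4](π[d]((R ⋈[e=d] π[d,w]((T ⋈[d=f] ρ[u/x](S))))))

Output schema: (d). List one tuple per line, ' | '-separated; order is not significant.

Row counts bottom-up:
  R → 6
  T → 5
  S → 4
  ρ[u/x](S) → 4
  (T ⋈[d=f] ρ[u/x](S)) → 2
  π[d,w]((T ⋈[d=f] ρ[u/x](S))) → 2
  (R ⋈[e=d] π[d,w]((T ⋈[d=f] ρ[u/x](S)))) → 1
  π[d]((R ⋈[e=d] π[d,w]((T ⋈[d=f] ρ[u/x](S))))) → 1
  σ[d>=4](π[d]((R ⋈[e=d] π[d,w]((T ⋈[d=f] ρ[u/x](S)))))) → 1

== RESULT ==
d
4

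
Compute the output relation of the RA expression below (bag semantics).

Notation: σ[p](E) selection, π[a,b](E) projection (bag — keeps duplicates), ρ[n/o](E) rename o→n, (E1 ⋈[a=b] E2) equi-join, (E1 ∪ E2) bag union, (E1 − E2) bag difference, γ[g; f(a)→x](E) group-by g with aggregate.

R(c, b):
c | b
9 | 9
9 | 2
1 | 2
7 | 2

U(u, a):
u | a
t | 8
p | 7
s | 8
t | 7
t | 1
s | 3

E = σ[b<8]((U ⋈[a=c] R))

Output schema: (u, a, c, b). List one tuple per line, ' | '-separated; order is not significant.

Per-node cardinality:
  U → 6
  R → 4
  (U ⋈[a=c] R) → 3
  σ[b<8]((U ⋈[a=c] R)) → 3

== RESULT ==
u | a | c | b
p | 7 | 7 | 2
t | 1 | 1 | 2
t | 7 | 7 | 2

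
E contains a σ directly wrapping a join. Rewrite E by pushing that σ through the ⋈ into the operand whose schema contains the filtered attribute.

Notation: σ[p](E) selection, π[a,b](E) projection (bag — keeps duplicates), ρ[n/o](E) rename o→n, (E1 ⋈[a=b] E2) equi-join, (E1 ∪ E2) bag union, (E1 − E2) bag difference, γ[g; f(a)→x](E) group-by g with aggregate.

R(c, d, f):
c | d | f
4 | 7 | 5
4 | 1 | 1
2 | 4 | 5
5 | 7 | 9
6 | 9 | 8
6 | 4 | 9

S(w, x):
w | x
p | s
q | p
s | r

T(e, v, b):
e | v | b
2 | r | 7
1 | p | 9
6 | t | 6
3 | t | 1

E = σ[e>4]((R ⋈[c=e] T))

σ filters on e, owned by the right side.
E' = (R ⋈[c=e] σ[e>4](T))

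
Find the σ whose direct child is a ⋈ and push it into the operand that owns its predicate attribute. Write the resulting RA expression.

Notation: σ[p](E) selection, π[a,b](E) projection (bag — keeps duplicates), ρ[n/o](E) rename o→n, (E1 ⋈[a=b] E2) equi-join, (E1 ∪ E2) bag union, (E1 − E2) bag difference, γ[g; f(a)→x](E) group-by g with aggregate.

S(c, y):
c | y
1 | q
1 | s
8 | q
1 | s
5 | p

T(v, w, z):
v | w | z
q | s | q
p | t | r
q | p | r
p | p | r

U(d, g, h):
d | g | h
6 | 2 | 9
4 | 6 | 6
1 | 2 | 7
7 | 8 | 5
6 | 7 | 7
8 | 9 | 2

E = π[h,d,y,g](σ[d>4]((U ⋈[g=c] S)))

σ filters on d, owned by the left side.
E' = π[h,d,y,g]((σ[d>4](U) ⋈[g=c] S))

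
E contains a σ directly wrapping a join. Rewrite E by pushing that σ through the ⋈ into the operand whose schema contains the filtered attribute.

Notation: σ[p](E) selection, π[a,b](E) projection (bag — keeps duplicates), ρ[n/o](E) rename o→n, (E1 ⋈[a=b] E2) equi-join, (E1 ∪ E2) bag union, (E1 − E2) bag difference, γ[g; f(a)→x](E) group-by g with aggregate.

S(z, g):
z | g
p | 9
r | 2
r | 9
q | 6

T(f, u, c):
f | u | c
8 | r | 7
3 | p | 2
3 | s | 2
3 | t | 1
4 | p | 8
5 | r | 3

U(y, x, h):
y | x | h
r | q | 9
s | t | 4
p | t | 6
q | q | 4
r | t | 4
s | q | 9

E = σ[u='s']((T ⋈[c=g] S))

σ filters on u, owned by the left side.
E' = (σ[u='s'](T) ⋈[c=g] S)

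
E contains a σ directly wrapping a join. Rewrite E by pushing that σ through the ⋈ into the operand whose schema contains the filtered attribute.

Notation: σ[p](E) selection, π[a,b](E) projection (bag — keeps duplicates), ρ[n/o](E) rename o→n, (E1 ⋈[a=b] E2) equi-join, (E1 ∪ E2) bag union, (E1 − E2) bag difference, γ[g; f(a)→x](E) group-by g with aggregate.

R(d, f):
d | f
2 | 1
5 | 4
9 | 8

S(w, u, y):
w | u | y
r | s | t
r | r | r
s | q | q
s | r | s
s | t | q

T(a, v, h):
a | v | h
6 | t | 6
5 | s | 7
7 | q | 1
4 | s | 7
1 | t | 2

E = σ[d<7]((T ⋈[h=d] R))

σ filters on d, owned by the right side.
E' = (T ⋈[h=d] σ[d<7](R))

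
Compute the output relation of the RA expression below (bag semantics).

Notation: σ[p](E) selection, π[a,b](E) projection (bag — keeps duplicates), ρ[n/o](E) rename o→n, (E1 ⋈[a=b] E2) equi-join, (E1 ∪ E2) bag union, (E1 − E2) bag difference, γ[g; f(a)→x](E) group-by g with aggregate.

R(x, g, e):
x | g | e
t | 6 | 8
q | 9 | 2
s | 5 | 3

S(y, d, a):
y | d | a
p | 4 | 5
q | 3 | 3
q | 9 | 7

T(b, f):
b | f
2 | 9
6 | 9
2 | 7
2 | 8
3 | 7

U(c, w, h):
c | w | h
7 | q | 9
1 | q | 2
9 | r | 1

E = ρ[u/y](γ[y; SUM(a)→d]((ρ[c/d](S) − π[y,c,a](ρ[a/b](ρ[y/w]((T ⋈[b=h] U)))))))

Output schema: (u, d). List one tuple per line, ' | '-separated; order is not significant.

Per-node cardinality:
  S → 3
  ρ[c/d](S) → 3
  T → 5
  U → 3
  (T ⋈[b=h] U) → 3
  ρ[y/w]((T ⋈[b=h] U)) → 3
  ρ[a/b](ρ[y/w]((T ⋈[b=h] U))) → 3
  π[y,c,a](ρ[a/b](ρ[y/w]((T ⋈[b=h] U)))) → 3
  (ρ[c/d](S) − π[y,c,a](ρ[a/b](ρ[y/w]((T ⋈[b=h] U))))) → 3
  γ[y; SUM(a)→d]((ρ[c/d](S) − π[y,c,a](ρ[a/b](ρ[y/w]((T ⋈[b=h] U)))))) → 2
  ρ[u/y](γ[y; SUM(a)→d]((ρ[c/d](S) − π[y,c,a](ρ[a/b](ρ[y/w]((T ⋈[b=h] U))))))) → 2

== RESULT ==
u | d
p | 5
q | 10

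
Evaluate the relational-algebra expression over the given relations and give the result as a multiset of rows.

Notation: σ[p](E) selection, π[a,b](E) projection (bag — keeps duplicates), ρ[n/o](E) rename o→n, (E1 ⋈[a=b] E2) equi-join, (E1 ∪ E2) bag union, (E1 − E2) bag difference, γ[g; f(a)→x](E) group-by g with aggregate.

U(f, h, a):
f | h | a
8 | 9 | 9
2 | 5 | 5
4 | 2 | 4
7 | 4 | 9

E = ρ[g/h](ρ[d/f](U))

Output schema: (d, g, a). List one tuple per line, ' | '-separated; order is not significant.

Per-node cardinality:
  U → 4
  ρ[d/f](U) → 4
  ρ[g/h](ρ[d/f](U)) → 4

== RESULT ==
d | g | a
2 | 5 | 5
4 | 2 | 4
7 | 4 | 9
8 | 9 | 9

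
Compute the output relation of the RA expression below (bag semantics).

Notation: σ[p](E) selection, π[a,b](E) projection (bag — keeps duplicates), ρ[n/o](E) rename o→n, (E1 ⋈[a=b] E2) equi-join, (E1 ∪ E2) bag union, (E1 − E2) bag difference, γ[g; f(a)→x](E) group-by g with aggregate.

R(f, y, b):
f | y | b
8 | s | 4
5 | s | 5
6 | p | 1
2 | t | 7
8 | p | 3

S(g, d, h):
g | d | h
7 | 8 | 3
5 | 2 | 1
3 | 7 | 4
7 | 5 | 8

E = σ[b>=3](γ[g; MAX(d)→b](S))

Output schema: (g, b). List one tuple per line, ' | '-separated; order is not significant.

Row counts bottom-up:
  S → 4
  γ[g; MAX(d)→b](S) → 3
  σ[b>=3](γ[g; MAX(d)→b](S)) → 2

== RESULT ==
g | b
3 | 7
7 | 8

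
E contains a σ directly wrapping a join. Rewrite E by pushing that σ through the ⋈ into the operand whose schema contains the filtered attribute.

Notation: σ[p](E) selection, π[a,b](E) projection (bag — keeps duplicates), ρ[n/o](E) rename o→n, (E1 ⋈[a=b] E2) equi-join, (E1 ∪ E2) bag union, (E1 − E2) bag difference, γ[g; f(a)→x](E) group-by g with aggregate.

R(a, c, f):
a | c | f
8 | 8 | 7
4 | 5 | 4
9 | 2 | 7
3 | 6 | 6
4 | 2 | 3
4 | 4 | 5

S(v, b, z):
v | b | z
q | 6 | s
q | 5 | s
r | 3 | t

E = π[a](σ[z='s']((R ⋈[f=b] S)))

σ filters on z, owned by the right side.
E' = π[a]((R ⋈[f=b] σ[z='s'](S)))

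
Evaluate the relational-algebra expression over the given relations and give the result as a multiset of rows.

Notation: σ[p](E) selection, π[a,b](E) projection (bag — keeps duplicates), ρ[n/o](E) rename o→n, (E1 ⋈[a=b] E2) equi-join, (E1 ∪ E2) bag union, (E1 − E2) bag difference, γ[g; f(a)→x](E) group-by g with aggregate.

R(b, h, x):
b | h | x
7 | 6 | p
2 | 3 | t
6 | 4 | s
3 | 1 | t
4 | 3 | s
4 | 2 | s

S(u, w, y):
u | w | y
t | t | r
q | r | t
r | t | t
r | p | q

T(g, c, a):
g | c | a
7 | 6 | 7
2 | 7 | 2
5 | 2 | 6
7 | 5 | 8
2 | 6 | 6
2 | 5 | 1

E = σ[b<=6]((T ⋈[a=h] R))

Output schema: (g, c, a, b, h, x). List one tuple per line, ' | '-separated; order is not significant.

Per-node cardinality:
  T → 6
  R → 6
  (T ⋈[a=h] R) → 4
  σ[b<=6]((T ⋈[a=h] R)) → 2

== RESULT ==
g | c | a | b | h | x
2 | 5 | 1 | 3 | 1 | t
2 | 7 | 2 | 4 | 2 | s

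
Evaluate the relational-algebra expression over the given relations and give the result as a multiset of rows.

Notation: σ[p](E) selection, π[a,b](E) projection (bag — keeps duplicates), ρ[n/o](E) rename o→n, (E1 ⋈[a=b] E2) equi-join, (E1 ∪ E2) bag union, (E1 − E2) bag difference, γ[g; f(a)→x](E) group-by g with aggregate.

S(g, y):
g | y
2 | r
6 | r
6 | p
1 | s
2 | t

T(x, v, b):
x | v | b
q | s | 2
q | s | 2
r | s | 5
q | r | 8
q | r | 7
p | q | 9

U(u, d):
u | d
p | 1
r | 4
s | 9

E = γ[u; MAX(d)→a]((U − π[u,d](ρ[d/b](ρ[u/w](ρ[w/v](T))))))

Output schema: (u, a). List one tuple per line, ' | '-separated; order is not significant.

Per-node cardinality:
  U → 3
  T → 6
  ρ[w/v](T) → 6
  ρ[u/w](ρ[w/v](T)) → 6
  ρ[d/b](ρ[u/w](ρ[w/v](T))) → 6
  π[u,d](ρ[d/b](ρ[u/w](ρ[w/v](T)))) → 6
  (U − π[u,d](ρ[d/b](ρ[u/w](ρ[w/v](T))))) → 3
  γ[u; MAX(d)→a]((U − π[u,d](ρ[d/b](ρ[u/w](ρ[w/v](T)))))) → 3

== RESULT ==
u | a
p | 1
r | 4
s | 9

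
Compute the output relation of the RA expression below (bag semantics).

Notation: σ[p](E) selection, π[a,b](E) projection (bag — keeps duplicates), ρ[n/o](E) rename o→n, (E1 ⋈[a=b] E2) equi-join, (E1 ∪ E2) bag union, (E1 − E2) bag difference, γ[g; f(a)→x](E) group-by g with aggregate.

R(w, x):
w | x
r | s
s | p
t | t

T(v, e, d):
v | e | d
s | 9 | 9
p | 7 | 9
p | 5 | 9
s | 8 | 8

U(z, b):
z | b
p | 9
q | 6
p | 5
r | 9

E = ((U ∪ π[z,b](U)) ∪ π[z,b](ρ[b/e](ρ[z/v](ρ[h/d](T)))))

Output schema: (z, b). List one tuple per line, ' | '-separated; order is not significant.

Row counts bottom-up:
  U → 4
  U → 4
  π[z,b](U) → 4
  (U ∪ π[z,b](U)) → 8
  T → 4
  ρ[h/d](T) → 4
  ρ[z/v](ρ[h/d](T)) → 4
  ρ[b/e](ρ[z/v](ρ[h/d](T))) → 4
  π[z,b](ρ[b/e](ρ[z/v](ρ[h/d](T)))) → 4
  ((U ∪ π[z,b](U)) ∪ π[z,b](ρ[b/e](ρ[z/v](ρ[h/d](T))))) → 12

== RESULT ==
z | b
p | 5
p | 5
p | 5
p | 7
p | 9
p | 9
q | 6
q | 6
r | 9
r | 9
s | 8
s | 9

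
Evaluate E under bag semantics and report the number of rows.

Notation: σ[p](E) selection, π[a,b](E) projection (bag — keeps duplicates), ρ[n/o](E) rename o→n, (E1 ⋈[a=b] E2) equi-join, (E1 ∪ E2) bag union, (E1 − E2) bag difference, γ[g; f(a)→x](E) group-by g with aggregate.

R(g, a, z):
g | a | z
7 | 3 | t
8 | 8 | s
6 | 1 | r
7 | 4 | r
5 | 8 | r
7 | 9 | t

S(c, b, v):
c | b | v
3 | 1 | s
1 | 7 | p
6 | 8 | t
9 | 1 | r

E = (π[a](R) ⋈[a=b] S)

Row counts bottom-up:
  R → 6
  π[a](R) → 6
  S → 4
  (π[a](R) ⋈[a=b] S) → 4

|E| = 4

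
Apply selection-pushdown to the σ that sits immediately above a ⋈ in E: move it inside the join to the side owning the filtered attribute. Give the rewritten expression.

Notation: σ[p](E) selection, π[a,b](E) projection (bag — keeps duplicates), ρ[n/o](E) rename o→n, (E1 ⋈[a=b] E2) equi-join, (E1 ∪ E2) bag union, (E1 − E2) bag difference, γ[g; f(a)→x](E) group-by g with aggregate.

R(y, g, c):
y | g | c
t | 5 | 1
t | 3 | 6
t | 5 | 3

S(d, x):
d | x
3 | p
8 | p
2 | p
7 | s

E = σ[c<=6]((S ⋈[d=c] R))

σ filters on c, owned by the right side.
E' = (S ⋈[d=c] σ[c<=6](R))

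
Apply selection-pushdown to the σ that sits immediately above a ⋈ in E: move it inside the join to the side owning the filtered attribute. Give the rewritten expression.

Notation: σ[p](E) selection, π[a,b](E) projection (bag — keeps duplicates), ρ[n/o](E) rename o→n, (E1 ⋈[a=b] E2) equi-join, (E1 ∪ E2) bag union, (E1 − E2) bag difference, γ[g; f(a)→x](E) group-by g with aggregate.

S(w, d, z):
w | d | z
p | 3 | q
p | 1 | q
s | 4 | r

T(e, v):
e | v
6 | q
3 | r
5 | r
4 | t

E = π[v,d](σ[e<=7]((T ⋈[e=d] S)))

σ filters on e, owned by the left side.
E' = π[v,d]((σ[e<=7](T) ⋈[e=d] S))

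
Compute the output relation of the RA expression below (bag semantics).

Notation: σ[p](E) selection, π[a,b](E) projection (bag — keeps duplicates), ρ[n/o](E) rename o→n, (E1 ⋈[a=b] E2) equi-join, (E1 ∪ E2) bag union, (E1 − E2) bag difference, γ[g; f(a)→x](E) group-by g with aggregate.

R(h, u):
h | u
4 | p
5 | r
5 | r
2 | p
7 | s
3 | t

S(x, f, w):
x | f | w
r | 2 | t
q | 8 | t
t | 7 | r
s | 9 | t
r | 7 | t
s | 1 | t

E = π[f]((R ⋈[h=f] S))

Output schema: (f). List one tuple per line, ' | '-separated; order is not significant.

Row counts bottom-up:
  R → 6
  S → 6
  (R ⋈[h=f] S) → 3
  π[f]((R ⋈[h=f] S)) → 3

== RESULT ==
f
2
7
7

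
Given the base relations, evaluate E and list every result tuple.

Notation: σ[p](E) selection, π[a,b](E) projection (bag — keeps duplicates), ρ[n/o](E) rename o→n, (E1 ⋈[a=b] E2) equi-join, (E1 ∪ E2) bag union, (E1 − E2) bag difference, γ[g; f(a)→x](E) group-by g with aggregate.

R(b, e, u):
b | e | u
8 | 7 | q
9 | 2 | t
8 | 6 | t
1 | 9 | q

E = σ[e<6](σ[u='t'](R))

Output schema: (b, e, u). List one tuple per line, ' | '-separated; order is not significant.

Per-node cardinality:
  R → 4
  σ[u='t'](R) → 2
  σ[e<6](σ[u='t'](R)) → 1

== RESULT ==
b | e | u
9 | 2 | t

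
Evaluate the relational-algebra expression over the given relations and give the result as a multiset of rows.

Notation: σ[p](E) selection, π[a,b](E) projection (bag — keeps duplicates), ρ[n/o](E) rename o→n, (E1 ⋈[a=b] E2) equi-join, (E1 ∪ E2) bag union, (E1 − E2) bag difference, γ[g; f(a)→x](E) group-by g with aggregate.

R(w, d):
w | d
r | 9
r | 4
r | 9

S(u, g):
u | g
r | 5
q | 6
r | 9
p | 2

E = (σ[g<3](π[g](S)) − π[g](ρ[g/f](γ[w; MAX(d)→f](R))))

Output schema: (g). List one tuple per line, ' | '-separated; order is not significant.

Stepwise |·|:
  S → 4
  π[g](S) → 4
  σ[g<3](π[g](S)) → 1
  R → 3
  γ[w; MAX(d)→f](R) → 1
  ρ[g/f](γ[w; MAX(d)→f](R)) → 1
  π[g](ρ[g/f](γ[w; MAX(d)→f](R))) → 1
  (σ[g<3](π[g](S)) − π[g](ρ[g/f](γ[w; MAX(d)→f](R)))) → 1

== RESULT ==
g
2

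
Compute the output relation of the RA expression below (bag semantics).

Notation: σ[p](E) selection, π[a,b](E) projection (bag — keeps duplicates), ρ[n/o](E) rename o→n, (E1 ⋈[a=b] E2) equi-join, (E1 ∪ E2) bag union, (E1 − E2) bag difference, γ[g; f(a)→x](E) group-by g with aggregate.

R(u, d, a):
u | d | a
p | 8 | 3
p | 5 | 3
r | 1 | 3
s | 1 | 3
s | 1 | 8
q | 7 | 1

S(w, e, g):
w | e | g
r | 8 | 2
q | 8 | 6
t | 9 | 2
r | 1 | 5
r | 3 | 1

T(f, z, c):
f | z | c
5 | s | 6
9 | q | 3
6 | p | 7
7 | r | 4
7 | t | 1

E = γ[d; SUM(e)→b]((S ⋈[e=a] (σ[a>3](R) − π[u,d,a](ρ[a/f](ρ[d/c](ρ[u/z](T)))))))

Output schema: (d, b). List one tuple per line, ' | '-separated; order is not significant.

Stepwise |·|:
  S → 5
  R → 6
  σ[a>3](R) → 1
  T → 5
  ρ[u/z](T) → 5
  ρ[d/c](ρ[u/z](T)) → 5
  ρ[a/f](ρ[d/c](ρ[u/z](T))) → 5
  π[u,d,a](ρ[a/f](ρ[d/c](ρ[u/z](T)))) → 5
  (σ[a>3](R) − π[u,d,a](ρ[a/f](ρ[d/c](ρ[u/z](T))))) → 1
  (S ⋈[e=a] (σ[a>3](R) − π[u,d,a](ρ[a/f](ρ[d/c](ρ[u/z](T)))))) → 2
  γ[d; SUM(e)→b]((S ⋈[e=a] (σ[a>3](R) − π[u,d,a](ρ[a/f](ρ[d/c](ρ[u/z](T))))))) → 1

== RESULT ==
d | b
1 | 16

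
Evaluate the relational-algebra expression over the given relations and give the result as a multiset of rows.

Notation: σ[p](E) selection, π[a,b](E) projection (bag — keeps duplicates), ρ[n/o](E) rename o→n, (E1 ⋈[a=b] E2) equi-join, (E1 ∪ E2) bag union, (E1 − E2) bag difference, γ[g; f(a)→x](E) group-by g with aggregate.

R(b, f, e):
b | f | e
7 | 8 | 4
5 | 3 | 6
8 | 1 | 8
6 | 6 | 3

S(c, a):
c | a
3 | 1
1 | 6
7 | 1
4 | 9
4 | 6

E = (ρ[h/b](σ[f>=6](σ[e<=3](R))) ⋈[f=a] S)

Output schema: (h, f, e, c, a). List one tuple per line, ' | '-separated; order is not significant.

Subexpression sizes:
  R → 4
  σ[e<=3](R) → 1
  σ[f>=6](σ[e<=3](R)) → 1
  ρ[h/b](σ[f>=6](σ[e<=3](R))) → 1
  S → 5
  (ρ[h/b](σ[f>=6](σ[e<=3](R))) ⋈[f=a] S) → 2

== RESULT ==
h | f | e | c | a
6 | 6 | 3 | 1 | 6
6 | 6 | 3 | 4 | 6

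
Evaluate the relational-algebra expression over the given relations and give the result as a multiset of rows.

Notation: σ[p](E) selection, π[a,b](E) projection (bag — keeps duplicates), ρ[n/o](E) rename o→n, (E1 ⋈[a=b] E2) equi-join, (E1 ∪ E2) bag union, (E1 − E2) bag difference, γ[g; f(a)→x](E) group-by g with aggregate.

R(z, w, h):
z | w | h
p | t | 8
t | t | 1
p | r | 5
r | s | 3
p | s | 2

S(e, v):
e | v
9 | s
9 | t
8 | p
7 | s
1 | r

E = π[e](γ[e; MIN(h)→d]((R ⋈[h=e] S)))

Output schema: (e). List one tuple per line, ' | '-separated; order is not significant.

Stepwise |·|:
  R → 5
  S → 5
  (R ⋈[h=e] S) → 2
  γ[e; MIN(h)→d]((R ⋈[h=e] S)) → 2
  π[e](γ[e; MIN(h)→d]((R ⋈[h=e] S))) → 2

== RESULT ==
e
1
8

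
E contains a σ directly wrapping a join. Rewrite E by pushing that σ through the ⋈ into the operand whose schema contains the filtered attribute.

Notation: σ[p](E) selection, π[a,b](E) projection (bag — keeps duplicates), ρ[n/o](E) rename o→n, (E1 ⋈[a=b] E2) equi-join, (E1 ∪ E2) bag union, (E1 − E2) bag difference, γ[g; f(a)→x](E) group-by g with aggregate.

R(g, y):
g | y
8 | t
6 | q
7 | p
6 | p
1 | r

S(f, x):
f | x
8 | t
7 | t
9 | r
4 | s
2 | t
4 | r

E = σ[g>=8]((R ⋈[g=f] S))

σ filters on g, owned by the left side.
E' = (σ[g>=8](R) ⋈[g=f] S)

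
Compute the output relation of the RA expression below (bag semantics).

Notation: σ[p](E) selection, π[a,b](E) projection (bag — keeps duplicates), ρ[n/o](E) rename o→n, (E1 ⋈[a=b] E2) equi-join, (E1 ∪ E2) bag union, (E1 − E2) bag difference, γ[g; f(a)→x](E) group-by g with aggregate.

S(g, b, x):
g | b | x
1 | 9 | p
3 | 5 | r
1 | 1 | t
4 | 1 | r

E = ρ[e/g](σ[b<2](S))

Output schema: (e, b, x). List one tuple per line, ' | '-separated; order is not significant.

Stepwise |·|:
  S → 4
  σ[b<2](S) → 2
  ρ[e/g](σ[b<2](S)) → 2

== RESULT ==
e | b | x
1 | 1 | t
4 | 1 | r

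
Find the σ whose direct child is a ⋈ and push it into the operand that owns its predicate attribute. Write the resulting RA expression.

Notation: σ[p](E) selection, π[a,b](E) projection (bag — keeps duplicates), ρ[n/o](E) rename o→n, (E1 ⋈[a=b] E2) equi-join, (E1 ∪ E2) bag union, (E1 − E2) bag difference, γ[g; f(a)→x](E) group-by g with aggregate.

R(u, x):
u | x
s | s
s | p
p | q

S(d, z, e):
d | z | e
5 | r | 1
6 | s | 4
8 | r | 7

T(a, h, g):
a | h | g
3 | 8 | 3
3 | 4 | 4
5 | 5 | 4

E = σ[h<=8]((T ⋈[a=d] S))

σ filters on h, owned by the left side.
E' = (σ[h<=8](T) ⋈[a=d] S)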